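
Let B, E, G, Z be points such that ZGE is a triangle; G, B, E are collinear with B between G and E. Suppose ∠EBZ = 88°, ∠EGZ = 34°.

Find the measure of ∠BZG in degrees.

∠BZG = 54°

1. ∠GBZ = 92°  [linear pair at B on GE]
2. ∠BGZ = 34°  [B on ray GE]
3. ∠BZG = 54°  [△ZGB]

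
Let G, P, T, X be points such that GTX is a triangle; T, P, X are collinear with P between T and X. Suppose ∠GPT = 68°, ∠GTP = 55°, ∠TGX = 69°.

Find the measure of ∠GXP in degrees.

∠GXP = 56°

1. ∠GTX = 55°  [P on ray TX]
2. ∠GXT = 56°  [△GTX]
3. ∠GXP = 56°  [P on ray XT]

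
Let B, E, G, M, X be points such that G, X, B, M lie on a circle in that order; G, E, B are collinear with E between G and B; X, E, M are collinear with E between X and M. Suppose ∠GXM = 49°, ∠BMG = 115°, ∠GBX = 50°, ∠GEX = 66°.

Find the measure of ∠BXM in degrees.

1. ∠GBM = 49°  [same arc GM]
2. ∠BGM = 16°  [△GBM]
3. ∠BXM = 16°  [same arc BM]

∠BXM = 16°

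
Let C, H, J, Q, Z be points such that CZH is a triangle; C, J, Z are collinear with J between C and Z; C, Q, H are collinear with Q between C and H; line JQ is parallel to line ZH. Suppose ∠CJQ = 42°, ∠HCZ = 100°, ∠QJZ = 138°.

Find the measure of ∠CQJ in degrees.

1. ∠CZH = 42°  [JQ∥ZH, corresponding at J]
2. ∠CHZ = 38°  [△CZH]
3. ∠CQJ = 38°  [JQ∥ZH, corresponding at Q]

∠CQJ = 38°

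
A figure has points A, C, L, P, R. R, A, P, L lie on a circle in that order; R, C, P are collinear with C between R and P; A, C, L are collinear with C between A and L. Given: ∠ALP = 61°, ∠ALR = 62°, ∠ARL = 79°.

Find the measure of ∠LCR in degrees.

∠LCR = 100°

1. ∠ARP = 61°  [same arc AP]
2. ∠LAR = 39°  [△RAL]
3. ∠ACR = 80°  [△RCA]
4. ∠LCP = 80°  [vertical angles at C]
5. ∠LCR = 100°  [linear pair at C on RP]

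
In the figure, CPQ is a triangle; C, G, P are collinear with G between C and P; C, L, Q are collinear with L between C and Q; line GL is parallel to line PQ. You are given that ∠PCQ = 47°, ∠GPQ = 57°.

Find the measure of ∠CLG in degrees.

1. ∠CPQ = 57°  [G on ray PC]
2. ∠CQP = 76°  [△CPQ]
3. ∠CLG = 76°  [GL∥PQ, corresponding at L]

∠CLG = 76°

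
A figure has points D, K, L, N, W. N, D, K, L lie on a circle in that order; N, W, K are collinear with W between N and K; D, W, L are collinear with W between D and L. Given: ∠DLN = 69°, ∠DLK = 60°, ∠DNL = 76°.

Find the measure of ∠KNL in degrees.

1. ∠DKN = 69°  [same arc ND]
2. ∠LDN = 35°  [△NDL]
3. ∠DNK = 60°  [same arc DK]
4. ∠KDN = 51°  [△NDK]
5. ∠LKN = 35°  [same arc NL]
6. ∠KLN = 129°  [cyclic NDKL, opposite ∠D+∠L]
7. ∠KNL = 16°  [△NKL]

∠KNL = 16°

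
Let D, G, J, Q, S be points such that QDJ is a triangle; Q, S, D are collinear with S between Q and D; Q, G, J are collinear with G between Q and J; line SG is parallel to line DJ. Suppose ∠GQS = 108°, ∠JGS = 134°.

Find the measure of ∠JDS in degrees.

∠JDS = 26°

1. ∠QGS = 46°  [linear pair at G on QJ]
2. ∠GSQ = 26°  [△QSG]
3. ∠DSG = 154°  [linear pair at S on QD]
4. ∠JDS = 26°  [SG∥DJ, co-interior at D–S]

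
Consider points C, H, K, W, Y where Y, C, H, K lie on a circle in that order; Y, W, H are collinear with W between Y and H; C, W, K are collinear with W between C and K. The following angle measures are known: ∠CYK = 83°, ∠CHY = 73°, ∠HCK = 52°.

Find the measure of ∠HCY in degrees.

1. ∠CHK = 97°  [cyclic YCHK, opposite ∠Y+∠H]
2. ∠CKH = 31°  [△CHK]
3. ∠CYH = 31°  [same arc CH]
4. ∠HCY = 76°  [△YCH]

∠HCY = 76°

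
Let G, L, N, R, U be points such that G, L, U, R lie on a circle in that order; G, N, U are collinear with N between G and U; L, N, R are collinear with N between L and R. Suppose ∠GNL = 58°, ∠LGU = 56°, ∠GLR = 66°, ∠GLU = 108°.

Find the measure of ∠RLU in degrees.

∠RLU = 42°

1. ∠LNU = 122°  [linear pair at N on GU]
2. ∠GUL = 16°  [△GLU]
3. ∠RLU = 42°  [△LNU]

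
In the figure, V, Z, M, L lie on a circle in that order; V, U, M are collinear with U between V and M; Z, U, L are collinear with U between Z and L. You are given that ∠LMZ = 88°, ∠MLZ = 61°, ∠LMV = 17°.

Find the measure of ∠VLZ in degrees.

1. ∠LVZ = 92°  [cyclic VZML, opposite ∠V+∠M]
2. ∠LZV = 17°  [same arc VL]
3. ∠VLZ = 71°  [△VZL]

∠VLZ = 71°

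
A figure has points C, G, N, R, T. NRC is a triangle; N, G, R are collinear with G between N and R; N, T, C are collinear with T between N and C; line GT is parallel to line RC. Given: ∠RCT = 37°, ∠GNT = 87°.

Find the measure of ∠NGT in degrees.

1. ∠NCR = 37°  [T on ray CN]
2. ∠CNR = 87°  [G on NR, T on NC]
3. ∠CRN = 56°  [△NRC]
4. ∠NGT = 56°  [GT∥RC, corresponding at G]

∠NGT = 56°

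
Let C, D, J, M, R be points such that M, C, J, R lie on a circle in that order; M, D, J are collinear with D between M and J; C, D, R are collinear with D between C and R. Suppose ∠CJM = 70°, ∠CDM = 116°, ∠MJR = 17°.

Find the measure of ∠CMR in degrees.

∠CMR = 93°

1. ∠CRM = 70°  [same arc MC]
2. ∠MCR = 17°  [same arc MR]
3. ∠CMR = 93°  [△MCR]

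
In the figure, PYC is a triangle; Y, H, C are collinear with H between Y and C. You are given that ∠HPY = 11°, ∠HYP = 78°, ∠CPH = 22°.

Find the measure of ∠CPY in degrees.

1. ∠PHY = 91°  [△PYH]
2. ∠CYP = 78°  [H on ray YC]
3. ∠CHP = 89°  [linear pair at H on YC]
4. ∠HCP = 69°  [△PHC]
5. ∠PCY = 69°  [H on ray CY]
6. ∠CPY = 33°  [△PYC]

∠CPY = 33°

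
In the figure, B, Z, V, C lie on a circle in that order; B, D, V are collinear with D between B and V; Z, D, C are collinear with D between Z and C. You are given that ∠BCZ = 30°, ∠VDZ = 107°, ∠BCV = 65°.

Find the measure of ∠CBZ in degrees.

1. ∠BVZ = 30°  [same arc BZ]
2. ∠BDZ = 73°  [linear pair at D on BV]
3. ∠BZV = 115°  [cyclic BZVC, opposite ∠Z+∠C]
4. ∠VBZ = 35°  [△BZV]
5. ∠BZC = 72°  [△BDZ]
6. ∠CBZ = 78°  [△BZC]

∠CBZ = 78°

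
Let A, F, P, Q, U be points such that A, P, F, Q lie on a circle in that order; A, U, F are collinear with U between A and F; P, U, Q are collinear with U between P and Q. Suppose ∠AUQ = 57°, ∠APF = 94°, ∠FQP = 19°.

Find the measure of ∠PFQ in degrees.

∠PFQ = 105°

1. ∠FUQ = 123°  [linear pair at U on AF]
2. ∠AQF = 86°  [cyclic APFQ, opposite ∠P+∠Q]
3. ∠AFQ = 38°  [△FUQ]
4. ∠FAQ = 56°  [△AFQ]
5. ∠FPQ = 56°  [same arc FQ]
6. ∠PFQ = 105°  [△PFQ]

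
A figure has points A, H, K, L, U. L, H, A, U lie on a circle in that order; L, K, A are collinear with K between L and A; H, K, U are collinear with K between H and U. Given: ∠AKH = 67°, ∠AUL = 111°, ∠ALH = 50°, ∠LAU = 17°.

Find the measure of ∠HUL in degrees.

1. ∠LKU = 67°  [vertical angles at K]
2. ∠ALU = 52°  [△LAU]
3. ∠HUL = 61°  [△LKU]

∠HUL = 61°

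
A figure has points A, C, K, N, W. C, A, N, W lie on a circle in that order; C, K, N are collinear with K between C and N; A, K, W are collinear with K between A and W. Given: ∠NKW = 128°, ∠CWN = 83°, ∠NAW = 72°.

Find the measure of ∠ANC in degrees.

∠ANC = 56°

1. ∠AKC = 128°  [vertical angles at K]
2. ∠AKN = 52°  [linear pair at K on CN]
3. ∠ANC = 56°  [△AKN]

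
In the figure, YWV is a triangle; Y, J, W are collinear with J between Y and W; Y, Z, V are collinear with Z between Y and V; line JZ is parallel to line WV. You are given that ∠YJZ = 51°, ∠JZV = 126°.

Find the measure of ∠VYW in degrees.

1. ∠JZY = 54°  [linear pair at Z on YV]
2. ∠JYZ = 75°  [△YJZ]
3. ∠VYW = 75°  [J on YW, Z on YV]

∠VYW = 75°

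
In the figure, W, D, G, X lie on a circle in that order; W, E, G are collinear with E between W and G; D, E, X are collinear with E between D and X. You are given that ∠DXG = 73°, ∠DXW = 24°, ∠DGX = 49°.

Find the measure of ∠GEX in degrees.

1. ∠DWG = 73°  [same arc DG]
2. ∠GDX = 58°  [△DGX]
3. ∠DGW = 24°  [same arc WD]
4. ∠GDW = 83°  [△WDG]
5. ∠GWX = 58°  [same arc GX]
6. ∠GXW = 97°  [cyclic WDGX, opposite ∠D+∠X]
7. ∠WGX = 25°  [△WGX]
8. ∠GEX = 82°  [△GEX]

∠GEX = 82°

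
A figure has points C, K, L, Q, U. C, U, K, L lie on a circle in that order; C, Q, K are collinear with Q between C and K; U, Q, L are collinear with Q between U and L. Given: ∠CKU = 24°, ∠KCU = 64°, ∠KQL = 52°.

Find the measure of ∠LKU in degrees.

∠LKU = 88°

1. ∠CLU = 24°  [same arc CU]
2. ∠KLU = 64°  [same arc UK]
3. ∠CQL = 128°  [linear pair at Q on CK]
4. ∠KCL = 28°  [△CQL]
5. ∠KUL = 28°  [same arc KL]
6. ∠LKU = 88°  [△UKL]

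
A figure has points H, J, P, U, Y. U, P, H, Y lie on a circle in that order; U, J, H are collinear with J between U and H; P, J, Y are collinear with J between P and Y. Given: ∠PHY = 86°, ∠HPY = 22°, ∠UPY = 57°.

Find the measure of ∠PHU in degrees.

∠PHU = 29°

1. ∠PUY = 94°  [cyclic UPHY, opposite ∠U+∠H]
2. ∠PYU = 29°  [△UPY]
3. ∠PHU = 29°  [same arc UP]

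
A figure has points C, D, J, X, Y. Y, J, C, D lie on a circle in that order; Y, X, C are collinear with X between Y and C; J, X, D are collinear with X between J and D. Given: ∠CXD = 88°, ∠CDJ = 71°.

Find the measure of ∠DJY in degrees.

1. ∠JXY = 88°  [vertical angles at X]
2. ∠CYJ = 71°  [same arc JC]
3. ∠DJY = 21°  [△YXJ]

∠DJY = 21°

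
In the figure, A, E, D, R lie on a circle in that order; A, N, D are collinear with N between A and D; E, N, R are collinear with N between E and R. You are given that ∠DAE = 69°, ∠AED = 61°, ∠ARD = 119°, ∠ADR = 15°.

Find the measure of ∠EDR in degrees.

∠EDR = 65°

1. ∠DRE = 69°  [same arc ED]
2. ∠DAR = 46°  [△ADR]
3. ∠DER = 46°  [same arc DR]
4. ∠EDR = 65°  [△EDR]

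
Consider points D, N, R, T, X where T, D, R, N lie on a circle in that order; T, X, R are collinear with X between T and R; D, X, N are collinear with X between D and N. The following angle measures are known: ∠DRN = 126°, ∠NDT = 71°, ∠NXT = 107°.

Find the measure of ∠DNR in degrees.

1. ∠NRT = 71°  [same arc TN]
2. ∠NXR = 73°  [linear pair at X on TR]
3. ∠DNR = 36°  [△RXN]

∠DNR = 36°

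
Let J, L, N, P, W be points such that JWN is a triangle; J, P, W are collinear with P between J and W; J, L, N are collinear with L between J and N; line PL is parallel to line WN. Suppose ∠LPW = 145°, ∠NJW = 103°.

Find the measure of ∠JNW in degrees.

1. ∠JPL = 35°  [linear pair at P on JW]
2. ∠LJP = 103°  [P on JW, L on JN]
3. ∠JLP = 42°  [△JPL]
4. ∠JNW = 42°  [PL∥WN, corresponding at L]

∠JNW = 42°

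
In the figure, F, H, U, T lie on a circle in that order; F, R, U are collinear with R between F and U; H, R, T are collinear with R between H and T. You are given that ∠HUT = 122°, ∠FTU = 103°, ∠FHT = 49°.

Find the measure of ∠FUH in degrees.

1. ∠HFT = 58°  [cyclic FHUT, opposite ∠F+∠U]
2. ∠FTH = 73°  [△FHT]
3. ∠FUH = 73°  [same arc FH]

∠FUH = 73°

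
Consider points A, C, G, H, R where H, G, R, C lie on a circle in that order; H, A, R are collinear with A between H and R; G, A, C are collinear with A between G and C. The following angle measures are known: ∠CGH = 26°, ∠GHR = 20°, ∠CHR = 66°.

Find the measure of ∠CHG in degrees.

∠CHG = 86°

1. ∠GCR = 20°  [same arc GR]
2. ∠CGR = 66°  [same arc RC]
3. ∠CRG = 94°  [△GRC]
4. ∠CHG = 86°  [cyclic HGRC, opposite ∠H+∠R]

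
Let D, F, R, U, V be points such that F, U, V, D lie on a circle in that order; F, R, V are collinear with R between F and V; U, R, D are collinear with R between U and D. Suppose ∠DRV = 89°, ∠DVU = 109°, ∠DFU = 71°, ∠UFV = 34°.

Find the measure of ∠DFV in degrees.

∠DFV = 37°

1. ∠UDV = 34°  [same arc UV]
2. ∠DUV = 37°  [△UVD]
3. ∠DFV = 37°  [same arc VD]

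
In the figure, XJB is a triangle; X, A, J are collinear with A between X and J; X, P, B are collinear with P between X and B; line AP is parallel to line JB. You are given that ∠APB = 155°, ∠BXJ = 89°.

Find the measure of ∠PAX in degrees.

1. ∠APX = 25°  [linear pair at P on XB]
2. ∠AXP = 89°  [A on XJ, P on XB]
3. ∠PAX = 66°  [△XAP]

∠PAX = 66°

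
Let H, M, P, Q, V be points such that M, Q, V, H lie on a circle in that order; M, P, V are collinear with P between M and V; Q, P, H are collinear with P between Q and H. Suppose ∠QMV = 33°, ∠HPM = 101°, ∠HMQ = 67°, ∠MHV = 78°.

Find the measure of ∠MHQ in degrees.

1. ∠QHV = 33°  [same arc QV]
2. ∠QPV = 101°  [vertical angles at P]
3. ∠HVQ = 113°  [cyclic MQVH, opposite ∠M+∠V]
4. ∠HQV = 34°  [△QVH]
5. ∠MVQ = 45°  [△QPV]
6. ∠MHQ = 45°  [same arc MQ]

∠MHQ = 45°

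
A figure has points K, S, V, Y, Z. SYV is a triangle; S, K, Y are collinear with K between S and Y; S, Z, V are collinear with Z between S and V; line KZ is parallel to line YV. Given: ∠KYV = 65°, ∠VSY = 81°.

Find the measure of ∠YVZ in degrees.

∠YVZ = 34°

1. ∠SYV = 65°  [K on ray YS]
2. ∠SVY = 34°  [△SYV]
3. ∠YVZ = 34°  [Z on ray VS]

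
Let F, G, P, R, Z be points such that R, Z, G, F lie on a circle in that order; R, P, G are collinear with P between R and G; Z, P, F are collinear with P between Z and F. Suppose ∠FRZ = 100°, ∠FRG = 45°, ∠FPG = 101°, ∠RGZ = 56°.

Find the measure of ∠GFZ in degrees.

∠GFZ = 55°

1. ∠FGZ = 80°  [cyclic RZGF, opposite ∠R+∠G]
2. ∠FZG = 45°  [same arc GF]
3. ∠GFZ = 55°  [△ZGF]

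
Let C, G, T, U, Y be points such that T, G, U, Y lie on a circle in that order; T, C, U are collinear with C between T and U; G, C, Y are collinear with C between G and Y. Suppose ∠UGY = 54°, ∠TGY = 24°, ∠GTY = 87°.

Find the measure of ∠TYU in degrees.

∠TYU = 102°

1. ∠UTY = 54°  [same arc UY]
2. ∠TUY = 24°  [same arc TY]
3. ∠TYU = 102°  [△TUY]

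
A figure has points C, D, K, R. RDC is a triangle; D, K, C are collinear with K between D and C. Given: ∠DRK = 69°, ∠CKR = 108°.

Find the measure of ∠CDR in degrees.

∠CDR = 39°

1. ∠DKR = 72°  [linear pair at K on DC]
2. ∠KDR = 39°  [△RDK]
3. ∠CDR = 39°  [K on ray DC]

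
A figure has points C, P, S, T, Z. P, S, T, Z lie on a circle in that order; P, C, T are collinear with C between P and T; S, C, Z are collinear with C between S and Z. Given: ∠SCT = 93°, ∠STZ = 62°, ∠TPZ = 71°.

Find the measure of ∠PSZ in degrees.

1. ∠PCZ = 93°  [vertical angles at C]
2. ∠SPZ = 118°  [cyclic PSTZ, opposite ∠P+∠T]
3. ∠PZS = 16°  [△PCZ]
4. ∠PSZ = 46°  [△PSZ]

∠PSZ = 46°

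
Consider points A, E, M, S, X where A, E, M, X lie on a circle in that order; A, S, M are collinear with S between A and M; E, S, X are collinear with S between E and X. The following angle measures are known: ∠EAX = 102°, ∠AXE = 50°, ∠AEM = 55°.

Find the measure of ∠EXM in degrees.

1. ∠AME = 50°  [same arc AE]
2. ∠EAM = 75°  [△AEM]
3. ∠EXM = 75°  [same arc EM]

∠EXM = 75°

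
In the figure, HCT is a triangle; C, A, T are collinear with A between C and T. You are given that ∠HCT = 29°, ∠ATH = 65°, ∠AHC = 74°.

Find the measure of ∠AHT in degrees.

1. ∠ACH = 29°  [A on ray CT]
2. ∠CAH = 77°  [△HCA]
3. ∠HAT = 103°  [linear pair at A on CT]
4. ∠AHT = 12°  [△HAT]

∠AHT = 12°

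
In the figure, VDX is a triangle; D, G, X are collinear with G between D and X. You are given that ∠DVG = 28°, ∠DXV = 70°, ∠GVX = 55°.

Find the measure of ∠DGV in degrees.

1. ∠GXV = 70°  [G on ray XD]
2. ∠VGX = 55°  [△VGX]
3. ∠DGV = 125°  [linear pair at G on DX]

∠DGV = 125°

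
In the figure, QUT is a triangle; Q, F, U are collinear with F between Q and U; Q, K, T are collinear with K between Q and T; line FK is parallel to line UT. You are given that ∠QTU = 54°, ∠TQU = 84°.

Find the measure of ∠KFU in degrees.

∠KFU = 138°

1. ∠QUT = 42°  [△QUT]
2. ∠KFQ = 42°  [FK∥UT, corresponding at F]
3. ∠KFU = 138°  [linear pair at F on QU]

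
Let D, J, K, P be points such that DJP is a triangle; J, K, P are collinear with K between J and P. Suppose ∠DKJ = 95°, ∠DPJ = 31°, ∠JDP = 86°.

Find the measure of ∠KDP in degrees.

∠KDP = 64°

1. ∠DKP = 85°  [linear pair at K on JP]
2. ∠DPK = 31°  [K on ray PJ]
3. ∠KDP = 64°  [△DKP]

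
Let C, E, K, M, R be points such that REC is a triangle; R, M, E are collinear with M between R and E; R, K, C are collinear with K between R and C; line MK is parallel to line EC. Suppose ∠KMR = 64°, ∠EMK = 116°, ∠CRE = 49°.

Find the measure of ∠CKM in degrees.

1. ∠CER = 64°  [MK∥EC, corresponding at M]
2. ∠ECR = 67°  [△REC]
3. ∠MKR = 67°  [MK∥EC, corresponding at K]
4. ∠CKM = 113°  [linear pair at K on RC]

∠CKM = 113°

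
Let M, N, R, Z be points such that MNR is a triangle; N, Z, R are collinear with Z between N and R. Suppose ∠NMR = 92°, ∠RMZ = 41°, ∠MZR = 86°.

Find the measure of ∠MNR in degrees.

1. ∠MRZ = 53°  [△MZR]
2. ∠MRN = 53°  [Z on ray RN]
3. ∠MNR = 35°  [△MNR]

∠MNR = 35°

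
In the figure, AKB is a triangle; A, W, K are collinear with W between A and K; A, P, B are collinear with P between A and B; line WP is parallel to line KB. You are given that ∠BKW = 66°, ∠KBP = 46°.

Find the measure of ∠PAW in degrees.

1. ∠AKB = 66°  [W on ray KA]
2. ∠ABK = 46°  [P on ray BA]
3. ∠BAK = 68°  [△AKB]
4. ∠PAW = 68°  [W on AK, P on AB]

∠PAW = 68°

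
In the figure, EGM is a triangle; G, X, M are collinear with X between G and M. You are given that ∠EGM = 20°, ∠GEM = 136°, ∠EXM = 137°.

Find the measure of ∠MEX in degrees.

∠MEX = 19°

1. ∠EMG = 24°  [△EGM]
2. ∠EMX = 24°  [X on ray MG]
3. ∠MEX = 19°  [△EXM]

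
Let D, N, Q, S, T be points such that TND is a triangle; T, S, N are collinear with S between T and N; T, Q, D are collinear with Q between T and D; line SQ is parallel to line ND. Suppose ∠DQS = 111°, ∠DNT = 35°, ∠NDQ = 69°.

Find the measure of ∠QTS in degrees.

1. ∠SQT = 69°  [linear pair at Q on TD]
2. ∠QST = 35°  [SQ∥ND, corresponding at S]
3. ∠QTS = 76°  [△TSQ]

∠QTS = 76°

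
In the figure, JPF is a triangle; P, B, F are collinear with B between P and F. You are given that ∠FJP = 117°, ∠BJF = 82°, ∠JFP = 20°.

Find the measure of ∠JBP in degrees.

∠JBP = 102°

1. ∠BFJ = 20°  [B on ray FP]
2. ∠FBJ = 78°  [△JBF]
3. ∠JBP = 102°  [linear pair at B on PF]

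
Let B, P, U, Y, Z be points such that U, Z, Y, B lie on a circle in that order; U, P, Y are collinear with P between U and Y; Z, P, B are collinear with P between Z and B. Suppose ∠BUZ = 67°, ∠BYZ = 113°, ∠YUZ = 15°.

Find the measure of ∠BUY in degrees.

∠BUY = 52°

1. ∠YBZ = 15°  [same arc ZY]
2. ∠BZY = 52°  [△ZYB]
3. ∠BUY = 52°  [same arc YB]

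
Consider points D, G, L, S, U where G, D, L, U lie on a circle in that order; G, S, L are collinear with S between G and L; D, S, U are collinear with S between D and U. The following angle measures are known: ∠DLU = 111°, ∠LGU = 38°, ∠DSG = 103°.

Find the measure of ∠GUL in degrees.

1. ∠LDU = 38°  [same arc LU]
2. ∠LSU = 103°  [vertical angles at S]
3. ∠DUL = 31°  [△DLU]
4. ∠GLU = 46°  [△LSU]
5. ∠GUL = 96°  [△GLU]

∠GUL = 96°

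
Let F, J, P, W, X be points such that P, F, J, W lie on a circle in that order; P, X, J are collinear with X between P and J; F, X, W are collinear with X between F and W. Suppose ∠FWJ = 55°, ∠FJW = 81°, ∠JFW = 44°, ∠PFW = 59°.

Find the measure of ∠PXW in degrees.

1. ∠FPW = 99°  [cyclic PFJW, opposite ∠P+∠J]
2. ∠JPW = 44°  [same arc JW]
3. ∠FWP = 22°  [△PFW]
4. ∠PXW = 114°  [△PXW]

∠PXW = 114°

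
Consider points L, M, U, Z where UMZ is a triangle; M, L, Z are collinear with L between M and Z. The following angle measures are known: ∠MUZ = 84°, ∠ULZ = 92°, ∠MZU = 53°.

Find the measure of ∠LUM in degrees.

1. ∠UMZ = 43°  [△UMZ]
2. ∠MLU = 88°  [linear pair at L on MZ]
3. ∠LMU = 43°  [L on ray MZ]
4. ∠LUM = 49°  [△UML]

∠LUM = 49°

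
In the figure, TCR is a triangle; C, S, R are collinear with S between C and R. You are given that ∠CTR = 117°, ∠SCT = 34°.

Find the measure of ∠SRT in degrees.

∠SRT = 29°

1. ∠RCT = 34°  [S on ray CR]
2. ∠CRT = 29°  [△TCR]
3. ∠SRT = 29°  [S on ray RC]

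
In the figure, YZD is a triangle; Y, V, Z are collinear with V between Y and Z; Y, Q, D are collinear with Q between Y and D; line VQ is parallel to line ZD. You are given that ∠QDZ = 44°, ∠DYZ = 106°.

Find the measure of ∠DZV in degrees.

1. ∠YDZ = 44°  [Q on ray DY]
2. ∠DZY = 30°  [△YZD]
3. ∠DZV = 30°  [V on ray ZY]

∠DZV = 30°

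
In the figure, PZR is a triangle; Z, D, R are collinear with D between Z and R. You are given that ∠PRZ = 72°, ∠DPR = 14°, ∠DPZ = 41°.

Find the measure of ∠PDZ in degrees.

∠PDZ = 86°

1. ∠DRP = 72°  [D on ray RZ]
2. ∠PDR = 94°  [△PDR]
3. ∠PDZ = 86°  [linear pair at D on ZR]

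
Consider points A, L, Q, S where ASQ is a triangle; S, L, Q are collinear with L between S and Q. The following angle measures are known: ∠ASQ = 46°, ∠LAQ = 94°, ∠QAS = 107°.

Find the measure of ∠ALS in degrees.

∠ALS = 121°

1. ∠AQS = 27°  [△ASQ]
2. ∠AQL = 27°  [L on ray QS]
3. ∠ALQ = 59°  [△ALQ]
4. ∠ALS = 121°  [linear pair at L on SQ]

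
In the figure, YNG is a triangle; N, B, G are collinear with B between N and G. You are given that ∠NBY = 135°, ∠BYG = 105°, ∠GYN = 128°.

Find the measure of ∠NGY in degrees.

∠NGY = 30°

1. ∠GBY = 45°  [linear pair at B on NG]
2. ∠BGY = 30°  [△YBG]
3. ∠NGY = 30°  [B on ray GN]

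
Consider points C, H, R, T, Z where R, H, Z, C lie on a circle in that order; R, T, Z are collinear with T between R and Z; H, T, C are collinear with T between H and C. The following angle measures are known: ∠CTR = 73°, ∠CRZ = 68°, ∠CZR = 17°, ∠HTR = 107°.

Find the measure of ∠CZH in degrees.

∠CZH = 56°

1. ∠CTZ = 107°  [linear pair at T on RZ]
2. ∠CHZ = 68°  [same arc ZC]
3. ∠HCZ = 56°  [△ZTC]
4. ∠CZH = 56°  [△HZC]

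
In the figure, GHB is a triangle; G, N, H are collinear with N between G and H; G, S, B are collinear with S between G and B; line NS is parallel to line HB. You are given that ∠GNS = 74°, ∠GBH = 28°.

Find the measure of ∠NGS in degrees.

∠NGS = 78°

1. ∠BHG = 74°  [NS∥HB, corresponding at N]
2. ∠BGH = 78°  [△GHB]
3. ∠NGS = 78°  [N on GH, S on GB]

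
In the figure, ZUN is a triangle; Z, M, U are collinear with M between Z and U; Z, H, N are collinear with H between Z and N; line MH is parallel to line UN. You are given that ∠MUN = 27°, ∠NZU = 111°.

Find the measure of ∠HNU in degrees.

∠HNU = 42°

1. ∠NUZ = 27°  [M on ray UZ]
2. ∠UNZ = 42°  [△ZUN]
3. ∠HNU = 42°  [H on ray NZ]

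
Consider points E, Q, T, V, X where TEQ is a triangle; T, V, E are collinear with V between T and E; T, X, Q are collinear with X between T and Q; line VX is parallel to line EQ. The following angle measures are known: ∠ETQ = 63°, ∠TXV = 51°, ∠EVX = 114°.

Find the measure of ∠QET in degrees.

1. ∠VTX = 63°  [V on TE, X on TQ]
2. ∠TVX = 66°  [△TVX]
3. ∠QET = 66°  [VX∥EQ, corresponding at V]

∠QET = 66°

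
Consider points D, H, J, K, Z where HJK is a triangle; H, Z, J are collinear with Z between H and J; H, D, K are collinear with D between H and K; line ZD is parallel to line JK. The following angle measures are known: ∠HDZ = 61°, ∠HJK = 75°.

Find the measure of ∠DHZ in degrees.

∠DHZ = 44°

1. ∠HKJ = 61°  [ZD∥JK, corresponding at D]
2. ∠JHK = 44°  [△HJK]
3. ∠DHZ = 44°  [Z on HJ, D on HK]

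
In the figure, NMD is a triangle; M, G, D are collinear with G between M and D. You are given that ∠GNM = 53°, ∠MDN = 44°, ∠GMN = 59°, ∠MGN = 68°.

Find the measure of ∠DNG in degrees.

1. ∠GDN = 44°  [G on ray DM]
2. ∠DGN = 112°  [linear pair at G on MD]
3. ∠DNG = 24°  [△NGD]

∠DNG = 24°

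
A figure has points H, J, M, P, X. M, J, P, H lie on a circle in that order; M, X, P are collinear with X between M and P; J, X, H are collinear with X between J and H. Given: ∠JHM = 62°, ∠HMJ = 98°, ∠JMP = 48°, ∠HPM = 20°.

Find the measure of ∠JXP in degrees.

1. ∠HJM = 20°  [△MJH]
2. ∠JXM = 112°  [△MXJ]
3. ∠JXP = 68°  [linear pair at X on MP]

∠JXP = 68°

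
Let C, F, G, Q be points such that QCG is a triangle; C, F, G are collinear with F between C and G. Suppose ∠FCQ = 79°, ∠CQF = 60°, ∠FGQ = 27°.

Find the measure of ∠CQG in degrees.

∠CQG = 74°

1. ∠GCQ = 79°  [F on ray CG]
2. ∠CGQ = 27°  [F on ray GC]
3. ∠CQG = 74°  [△QCG]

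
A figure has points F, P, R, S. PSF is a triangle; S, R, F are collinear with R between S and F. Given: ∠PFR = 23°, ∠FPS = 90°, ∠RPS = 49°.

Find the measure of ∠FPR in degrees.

1. ∠PFS = 23°  [R on ray FS]
2. ∠FSP = 67°  [△PSF]
3. ∠PSR = 67°  [R on ray SF]
4. ∠PRS = 64°  [△PSR]
5. ∠FRP = 116°  [linear pair at R on SF]
6. ∠FPR = 41°  [△PRF]

∠FPR = 41°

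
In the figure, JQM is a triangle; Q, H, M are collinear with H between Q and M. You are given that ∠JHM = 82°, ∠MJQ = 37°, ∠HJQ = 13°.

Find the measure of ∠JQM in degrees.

∠JQM = 69°

1. ∠JHQ = 98°  [linear pair at H on QM]
2. ∠HQJ = 69°  [△JQH]
3. ∠JQM = 69°  [H on ray QM]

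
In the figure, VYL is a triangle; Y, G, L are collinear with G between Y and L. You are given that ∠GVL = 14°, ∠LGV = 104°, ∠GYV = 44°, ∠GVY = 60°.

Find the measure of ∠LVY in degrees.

∠LVY = 74°

1. ∠GLV = 62°  [△VGL]
2. ∠LYV = 44°  [G on ray YL]
3. ∠VLY = 62°  [G on ray LY]
4. ∠LVY = 74°  [△VYL]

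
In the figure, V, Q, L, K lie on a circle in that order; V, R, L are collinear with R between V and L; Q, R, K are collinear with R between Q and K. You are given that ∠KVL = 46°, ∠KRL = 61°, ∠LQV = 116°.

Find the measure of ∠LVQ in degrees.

1. ∠KQL = 46°  [same arc LK]
2. ∠QRV = 61°  [vertical angles at R]
3. ∠LRQ = 119°  [linear pair at R on VL]
4. ∠QLV = 15°  [△QRL]
5. ∠LVQ = 49°  [△VQL]

∠LVQ = 49°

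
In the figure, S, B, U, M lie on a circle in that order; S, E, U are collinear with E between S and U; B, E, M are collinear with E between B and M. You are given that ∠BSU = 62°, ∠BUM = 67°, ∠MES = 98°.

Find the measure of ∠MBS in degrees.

∠MBS = 36°

1. ∠BMU = 62°  [same arc BU]
2. ∠MEU = 82°  [linear pair at E on SU]
3. ∠MUS = 36°  [△UEM]
4. ∠MBS = 36°  [same arc SM]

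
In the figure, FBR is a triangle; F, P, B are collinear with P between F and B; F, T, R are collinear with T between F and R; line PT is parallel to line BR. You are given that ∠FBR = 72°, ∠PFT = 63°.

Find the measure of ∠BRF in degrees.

∠BRF = 45°

1. ∠FPT = 72°  [PT∥BR, corresponding at P]
2. ∠FTP = 45°  [△FPT]
3. ∠BRF = 45°  [PT∥BR, corresponding at T]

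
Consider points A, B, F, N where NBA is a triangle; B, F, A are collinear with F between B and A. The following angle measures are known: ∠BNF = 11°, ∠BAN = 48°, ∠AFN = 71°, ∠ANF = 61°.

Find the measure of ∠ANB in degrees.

∠ANB = 72°

1. ∠BFN = 109°  [linear pair at F on BA]
2. ∠FBN = 60°  [△NBF]
3. ∠ABN = 60°  [F on ray BA]
4. ∠ANB = 72°  [△NBA]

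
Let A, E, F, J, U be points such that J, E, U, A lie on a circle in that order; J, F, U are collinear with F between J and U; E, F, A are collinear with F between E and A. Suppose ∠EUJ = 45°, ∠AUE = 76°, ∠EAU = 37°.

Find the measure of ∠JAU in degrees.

∠JAU = 82°

1. ∠EAJ = 45°  [same arc JE]
2. ∠AJE = 104°  [cyclic JEUA, opposite ∠J+∠U]
3. ∠AEU = 67°  [△EUA]
4. ∠AEJ = 31°  [△JEA]
5. ∠AJU = 67°  [same arc UA]
6. ∠AUJ = 31°  [same arc JA]
7. ∠JAU = 82°  [△JUA]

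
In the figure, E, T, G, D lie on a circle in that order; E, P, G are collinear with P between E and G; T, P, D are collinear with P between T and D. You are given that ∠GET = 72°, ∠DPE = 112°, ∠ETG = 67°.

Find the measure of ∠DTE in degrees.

∠DTE = 40°

1. ∠GDT = 72°  [same arc TG]
2. ∠DPG = 68°  [linear pair at P on EG]
3. ∠DGE = 40°  [△GPD]
4. ∠DTE = 40°  [same arc ED]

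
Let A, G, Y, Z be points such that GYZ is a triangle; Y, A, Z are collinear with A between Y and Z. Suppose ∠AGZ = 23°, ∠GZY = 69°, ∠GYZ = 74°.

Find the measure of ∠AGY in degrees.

∠AGY = 14°

1. ∠AZG = 69°  [A on ray ZY]
2. ∠AYG = 74°  [A on ray YZ]
3. ∠GAZ = 88°  [△GAZ]
4. ∠GAY = 92°  [linear pair at A on YZ]
5. ∠AGY = 14°  [△GYA]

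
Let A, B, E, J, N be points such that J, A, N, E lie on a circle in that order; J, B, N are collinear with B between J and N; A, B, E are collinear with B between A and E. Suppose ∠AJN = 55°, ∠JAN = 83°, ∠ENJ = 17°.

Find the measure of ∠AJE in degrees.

∠AJE = 121°

1. ∠ANJ = 42°  [△JAN]
2. ∠EAJ = 17°  [same arc JE]
3. ∠AEJ = 42°  [same arc JA]
4. ∠AJE = 121°  [△JAE]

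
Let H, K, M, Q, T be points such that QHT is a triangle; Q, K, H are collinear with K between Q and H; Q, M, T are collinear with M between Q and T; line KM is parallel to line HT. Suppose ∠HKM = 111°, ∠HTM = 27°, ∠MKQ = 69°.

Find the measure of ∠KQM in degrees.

∠KQM = 84°

1. ∠HTQ = 27°  [M on ray TQ]
2. ∠QHT = 69°  [KM∥HT, corresponding at K]
3. ∠HQT = 84°  [△QHT]
4. ∠KQM = 84°  [K on QH, M on QT]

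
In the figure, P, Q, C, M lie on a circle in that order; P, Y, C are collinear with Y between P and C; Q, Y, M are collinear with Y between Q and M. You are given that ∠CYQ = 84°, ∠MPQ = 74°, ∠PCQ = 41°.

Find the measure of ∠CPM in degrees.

∠CPM = 55°

1. ∠MYP = 84°  [vertical angles at Y]
2. ∠PMQ = 41°  [same arc PQ]
3. ∠CPM = 55°  [△PYM]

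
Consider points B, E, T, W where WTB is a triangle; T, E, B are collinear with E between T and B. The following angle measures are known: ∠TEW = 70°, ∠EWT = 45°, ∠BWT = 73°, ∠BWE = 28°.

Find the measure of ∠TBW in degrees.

∠TBW = 42°

1. ∠BEW = 110°  [linear pair at E on TB]
2. ∠EBW = 42°  [△WEB]
3. ∠TBW = 42°  [E on ray BT]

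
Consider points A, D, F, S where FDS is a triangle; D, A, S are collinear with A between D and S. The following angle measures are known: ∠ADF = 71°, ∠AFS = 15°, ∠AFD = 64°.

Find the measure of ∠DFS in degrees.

∠DFS = 79°

1. ∠DAF = 45°  [△FDA]
2. ∠FDS = 71°  [A on ray DS]
3. ∠FAS = 135°  [linear pair at A on DS]
4. ∠ASF = 30°  [△FAS]
5. ∠DSF = 30°  [A on ray SD]
6. ∠DFS = 79°  [△FDS]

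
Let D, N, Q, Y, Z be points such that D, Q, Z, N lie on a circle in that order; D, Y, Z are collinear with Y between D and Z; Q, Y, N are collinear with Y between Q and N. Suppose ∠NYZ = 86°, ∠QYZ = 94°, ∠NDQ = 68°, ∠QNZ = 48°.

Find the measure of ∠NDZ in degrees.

1. ∠NZQ = 112°  [cyclic DQZN, opposite ∠D+∠Z]
2. ∠NQZ = 20°  [△QZN]
3. ∠NDZ = 20°  [same arc ZN]

∠NDZ = 20°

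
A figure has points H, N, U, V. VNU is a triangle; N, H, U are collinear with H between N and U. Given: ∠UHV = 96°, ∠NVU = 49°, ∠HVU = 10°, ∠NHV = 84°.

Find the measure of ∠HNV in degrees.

1. ∠HUV = 74°  [△VHU]
2. ∠NUV = 74°  [H on ray UN]
3. ∠UNV = 57°  [△VNU]
4. ∠HNV = 57°  [H on ray NU]

∠HNV = 57°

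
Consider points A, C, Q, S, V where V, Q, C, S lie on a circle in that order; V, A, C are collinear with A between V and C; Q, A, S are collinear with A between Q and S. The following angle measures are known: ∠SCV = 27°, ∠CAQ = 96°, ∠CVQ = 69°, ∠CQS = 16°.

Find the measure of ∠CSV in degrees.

∠CSV = 137°

1. ∠QCV = 68°  [△QAC]
2. ∠CQV = 43°  [△VQC]
3. ∠CSV = 137°  [cyclic VQCS, opposite ∠Q+∠S]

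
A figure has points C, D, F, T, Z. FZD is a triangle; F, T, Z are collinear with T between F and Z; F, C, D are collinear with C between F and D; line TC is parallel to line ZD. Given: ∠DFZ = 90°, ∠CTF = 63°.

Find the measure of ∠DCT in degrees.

∠DCT = 153°

1. ∠CFT = 90°  [T on FZ, C on FD]
2. ∠FCT = 27°  [△FTC]
3. ∠DCT = 153°  [linear pair at C on FD]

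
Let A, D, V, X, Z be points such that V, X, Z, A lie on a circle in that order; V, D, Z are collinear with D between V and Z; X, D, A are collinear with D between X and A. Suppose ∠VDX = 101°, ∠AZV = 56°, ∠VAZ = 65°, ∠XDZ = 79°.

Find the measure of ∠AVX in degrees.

1. ∠AXV = 56°  [same arc VA]
2. ∠AVZ = 59°  [△VZA]
3. ∠ADV = 79°  [vertical angles at D]
4. ∠VAX = 42°  [△VDA]
5. ∠AVX = 82°  [△VXA]

∠AVX = 82°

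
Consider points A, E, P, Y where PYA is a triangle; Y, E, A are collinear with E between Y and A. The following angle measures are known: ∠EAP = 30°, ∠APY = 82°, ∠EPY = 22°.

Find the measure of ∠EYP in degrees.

∠EYP = 68°

1. ∠PAY = 30°  [E on ray AY]
2. ∠AYP = 68°  [△PYA]
3. ∠EYP = 68°  [E on ray YA]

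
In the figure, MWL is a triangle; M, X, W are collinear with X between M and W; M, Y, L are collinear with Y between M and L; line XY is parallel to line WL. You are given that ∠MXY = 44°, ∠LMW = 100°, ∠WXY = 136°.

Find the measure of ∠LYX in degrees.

1. ∠LWM = 44°  [XY∥WL, corresponding at X]
2. ∠MLW = 36°  [△MWL]
3. ∠MYX = 36°  [XY∥WL, corresponding at Y]
4. ∠LYX = 144°  [linear pair at Y on ML]

∠LYX = 144°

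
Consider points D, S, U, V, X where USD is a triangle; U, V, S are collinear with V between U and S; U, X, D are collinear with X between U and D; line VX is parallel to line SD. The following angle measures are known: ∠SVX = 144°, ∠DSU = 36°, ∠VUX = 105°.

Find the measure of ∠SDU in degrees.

∠SDU = 39°

1. ∠UVX = 36°  [linear pair at V on US]
2. ∠UXV = 39°  [△UVX]
3. ∠SDU = 39°  [VX∥SD, corresponding at X]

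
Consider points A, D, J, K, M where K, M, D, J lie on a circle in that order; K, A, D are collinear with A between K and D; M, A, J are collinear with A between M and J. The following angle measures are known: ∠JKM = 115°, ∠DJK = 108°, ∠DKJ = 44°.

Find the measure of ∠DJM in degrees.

1. ∠JDM = 65°  [cyclic KMDJ, opposite ∠K+∠D]
2. ∠DMJ = 44°  [same arc DJ]
3. ∠DJM = 71°  [△MDJ]

∠DJM = 71°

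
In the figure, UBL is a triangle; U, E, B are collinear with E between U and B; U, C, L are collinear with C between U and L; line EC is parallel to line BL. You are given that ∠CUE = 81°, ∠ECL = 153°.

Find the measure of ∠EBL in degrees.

1. ∠ECU = 27°  [linear pair at C on UL]
2. ∠CEU = 72°  [△UEC]
3. ∠BEC = 108°  [linear pair at E on UB]
4. ∠EBL = 72°  [EC∥BL, co-interior at B–E]

∠EBL = 72°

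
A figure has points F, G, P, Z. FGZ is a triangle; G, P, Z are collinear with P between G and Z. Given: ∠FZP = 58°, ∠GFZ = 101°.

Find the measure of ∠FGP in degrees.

∠FGP = 21°

1. ∠FZG = 58°  [P on ray ZG]
2. ∠FGZ = 21°  [△FGZ]
3. ∠FGP = 21°  [P on ray GZ]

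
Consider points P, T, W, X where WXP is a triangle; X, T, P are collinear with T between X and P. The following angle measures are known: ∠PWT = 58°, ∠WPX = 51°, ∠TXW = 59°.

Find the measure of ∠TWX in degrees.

1. ∠TPW = 51°  [T on ray PX]
2. ∠PTW = 71°  [△WTP]
3. ∠WTX = 109°  [linear pair at T on XP]
4. ∠TWX = 12°  [△WXT]

∠TWX = 12°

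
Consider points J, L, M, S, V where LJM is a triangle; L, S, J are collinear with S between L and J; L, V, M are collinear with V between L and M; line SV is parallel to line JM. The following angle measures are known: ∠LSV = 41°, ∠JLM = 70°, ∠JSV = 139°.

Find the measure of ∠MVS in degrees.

∠MVS = 111°

1. ∠LJM = 41°  [SV∥JM, corresponding at S]
2. ∠JML = 69°  [△LJM]
3. ∠LVS = 69°  [SV∥JM, corresponding at V]
4. ∠MVS = 111°  [linear pair at V on LM]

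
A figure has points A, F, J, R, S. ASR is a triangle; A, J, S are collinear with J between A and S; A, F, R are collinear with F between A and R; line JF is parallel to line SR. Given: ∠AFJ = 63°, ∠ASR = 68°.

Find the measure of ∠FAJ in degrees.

∠FAJ = 49°

1. ∠ARS = 63°  [JF∥SR, corresponding at F]
2. ∠RAS = 49°  [△ASR]
3. ∠FAJ = 49°  [J on AS, F on AR]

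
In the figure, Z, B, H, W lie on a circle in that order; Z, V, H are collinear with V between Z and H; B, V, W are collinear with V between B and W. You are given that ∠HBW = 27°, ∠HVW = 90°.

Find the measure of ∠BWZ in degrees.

∠BWZ = 63°

1. ∠HZW = 27°  [same arc HW]
2. ∠WVZ = 90°  [linear pair at V on ZH]
3. ∠BWZ = 63°  [△ZVW]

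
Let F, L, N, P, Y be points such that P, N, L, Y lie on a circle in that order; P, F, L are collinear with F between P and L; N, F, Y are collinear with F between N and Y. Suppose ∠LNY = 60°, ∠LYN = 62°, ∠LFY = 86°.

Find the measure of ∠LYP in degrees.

∠LYP = 88°

1. ∠LPY = 60°  [same arc LY]
2. ∠PLY = 32°  [△LFY]
3. ∠LYP = 88°  [△PLY]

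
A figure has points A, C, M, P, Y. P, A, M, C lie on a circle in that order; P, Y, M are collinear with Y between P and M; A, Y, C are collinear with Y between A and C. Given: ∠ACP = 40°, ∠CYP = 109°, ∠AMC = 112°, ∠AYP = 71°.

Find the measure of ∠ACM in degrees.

1. ∠AMP = 40°  [same arc PA]
2. ∠AYM = 109°  [vertical angles at Y]
3. ∠CAM = 31°  [△AYM]
4. ∠ACM = 37°  [△AMC]

∠ACM = 37°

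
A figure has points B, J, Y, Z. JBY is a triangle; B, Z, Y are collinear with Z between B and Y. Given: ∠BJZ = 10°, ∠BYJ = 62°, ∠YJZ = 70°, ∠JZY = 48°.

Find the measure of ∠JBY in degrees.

∠JBY = 38°

1. ∠BZJ = 132°  [linear pair at Z on BY]
2. ∠JBZ = 38°  [△JBZ]
3. ∠JBY = 38°  [Z on ray BY]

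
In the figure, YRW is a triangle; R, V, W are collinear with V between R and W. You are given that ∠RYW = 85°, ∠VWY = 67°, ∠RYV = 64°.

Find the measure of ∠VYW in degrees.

1. ∠RWY = 67°  [V on ray WR]
2. ∠WRY = 28°  [△YRW]
3. ∠VRY = 28°  [V on ray RW]
4. ∠RVY = 88°  [△YRV]
5. ∠WVY = 92°  [linear pair at V on RW]
6. ∠VYW = 21°  [△YVW]

∠VYW = 21°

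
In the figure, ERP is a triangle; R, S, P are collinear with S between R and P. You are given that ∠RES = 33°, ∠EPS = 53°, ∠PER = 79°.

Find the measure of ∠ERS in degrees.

1. ∠EPR = 53°  [S on ray PR]
2. ∠ERP = 48°  [△ERP]
3. ∠ERS = 48°  [S on ray RP]

∠ERS = 48°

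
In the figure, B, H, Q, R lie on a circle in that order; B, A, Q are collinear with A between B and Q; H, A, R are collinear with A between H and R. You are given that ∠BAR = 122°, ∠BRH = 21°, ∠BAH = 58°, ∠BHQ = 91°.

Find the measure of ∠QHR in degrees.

∠QHR = 37°

1. ∠HAQ = 122°  [vertical angles at A]
2. ∠BQH = 21°  [same arc BH]
3. ∠QHR = 37°  [△HAQ]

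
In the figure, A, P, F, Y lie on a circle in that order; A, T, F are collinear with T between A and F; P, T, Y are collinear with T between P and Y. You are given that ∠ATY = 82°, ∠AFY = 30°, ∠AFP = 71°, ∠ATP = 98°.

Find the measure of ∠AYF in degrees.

1. ∠AYP = 71°  [same arc AP]
2. ∠FAY = 27°  [△ATY]
3. ∠AYF = 123°  [△AFY]

∠AYF = 123°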